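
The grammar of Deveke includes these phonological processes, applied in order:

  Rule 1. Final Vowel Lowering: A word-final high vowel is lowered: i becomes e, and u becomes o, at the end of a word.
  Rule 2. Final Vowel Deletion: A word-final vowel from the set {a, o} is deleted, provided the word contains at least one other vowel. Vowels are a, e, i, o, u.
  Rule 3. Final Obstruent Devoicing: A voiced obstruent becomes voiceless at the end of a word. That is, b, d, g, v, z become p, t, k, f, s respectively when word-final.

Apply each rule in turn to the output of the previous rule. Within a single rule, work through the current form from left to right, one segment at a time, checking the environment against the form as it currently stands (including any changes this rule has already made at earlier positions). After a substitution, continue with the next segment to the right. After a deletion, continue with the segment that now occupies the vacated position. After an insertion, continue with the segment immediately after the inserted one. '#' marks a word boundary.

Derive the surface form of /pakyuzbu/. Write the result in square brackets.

Rule 1 Final Vowel Lowering: [pakyuzbu] → [pakyuzbo]
Rule 2 Final Vowel Deletion: [pakyuzbo] → [pakyuzb]
Rule 3 Final Obstruent Devoicing: [pakyuzb] → [pakyuzp]

[pakyuzp]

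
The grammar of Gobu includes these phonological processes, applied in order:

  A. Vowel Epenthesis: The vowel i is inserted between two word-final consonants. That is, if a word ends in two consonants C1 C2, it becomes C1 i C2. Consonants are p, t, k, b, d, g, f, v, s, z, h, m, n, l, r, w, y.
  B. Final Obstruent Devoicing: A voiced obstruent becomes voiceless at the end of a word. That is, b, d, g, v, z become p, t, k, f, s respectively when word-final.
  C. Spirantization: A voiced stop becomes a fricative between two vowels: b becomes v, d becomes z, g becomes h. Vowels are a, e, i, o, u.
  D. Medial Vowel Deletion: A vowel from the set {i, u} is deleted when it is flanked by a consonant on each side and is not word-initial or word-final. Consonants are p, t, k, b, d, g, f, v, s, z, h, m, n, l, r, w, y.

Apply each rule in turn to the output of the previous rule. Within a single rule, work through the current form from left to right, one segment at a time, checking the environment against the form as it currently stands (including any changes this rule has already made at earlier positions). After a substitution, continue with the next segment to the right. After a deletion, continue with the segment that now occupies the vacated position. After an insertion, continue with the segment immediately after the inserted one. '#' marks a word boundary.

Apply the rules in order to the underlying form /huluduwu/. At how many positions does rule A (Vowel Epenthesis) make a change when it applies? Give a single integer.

A Vowel Epenthesis: no change — [huluduwu]
B Final Obstruent Devoicing: no change — [huluduwu]
C Spirantization: [huluduwu] → [huluzuwu]
D Medial Vowel Deletion: [huluzuwu] → [hlzwu]
Rule A changed 0 position(s).

0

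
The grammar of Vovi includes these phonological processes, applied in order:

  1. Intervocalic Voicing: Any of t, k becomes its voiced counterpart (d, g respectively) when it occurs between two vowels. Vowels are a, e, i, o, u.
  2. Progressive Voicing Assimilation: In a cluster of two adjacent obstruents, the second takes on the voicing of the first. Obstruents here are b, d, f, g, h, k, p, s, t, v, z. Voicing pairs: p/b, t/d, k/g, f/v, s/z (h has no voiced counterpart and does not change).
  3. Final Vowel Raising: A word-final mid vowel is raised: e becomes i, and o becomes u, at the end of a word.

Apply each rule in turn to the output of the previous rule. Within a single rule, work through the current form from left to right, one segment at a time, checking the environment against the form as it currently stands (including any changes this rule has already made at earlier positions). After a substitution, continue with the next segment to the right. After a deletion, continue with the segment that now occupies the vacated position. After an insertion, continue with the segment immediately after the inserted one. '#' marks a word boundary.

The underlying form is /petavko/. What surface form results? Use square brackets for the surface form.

1 Intervocalic Voicing: [petavko] → [pedavko]
2 Progressive Voicing Assimilation: [pedavko] → [pedavgo]
3 Final Vowel Raising: [pedavgo] → [pedavgu]

[pedavgu]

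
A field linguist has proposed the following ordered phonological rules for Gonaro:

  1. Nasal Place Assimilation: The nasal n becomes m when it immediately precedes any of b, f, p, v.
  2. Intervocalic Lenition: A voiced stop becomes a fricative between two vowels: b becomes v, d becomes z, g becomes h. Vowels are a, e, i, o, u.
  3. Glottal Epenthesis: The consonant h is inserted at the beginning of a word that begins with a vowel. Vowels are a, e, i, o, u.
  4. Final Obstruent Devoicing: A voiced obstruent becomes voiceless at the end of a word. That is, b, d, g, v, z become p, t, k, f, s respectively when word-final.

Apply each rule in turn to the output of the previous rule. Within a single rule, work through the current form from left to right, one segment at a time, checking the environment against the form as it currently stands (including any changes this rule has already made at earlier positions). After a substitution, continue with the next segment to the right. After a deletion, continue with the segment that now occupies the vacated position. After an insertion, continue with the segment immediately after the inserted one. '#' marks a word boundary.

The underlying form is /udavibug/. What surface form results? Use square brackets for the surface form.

[huzavivuk]

1 Nasal Place Assimilation: no change — [udavibug]
2 Intervocalic Lenition: [udavibug] → [uzavivug]
3 Glottal Epenthesis: [uzavivug] → [huzavivug]
4 Final Obstruent Devoicing: [huzavivug] → [huzavivuk]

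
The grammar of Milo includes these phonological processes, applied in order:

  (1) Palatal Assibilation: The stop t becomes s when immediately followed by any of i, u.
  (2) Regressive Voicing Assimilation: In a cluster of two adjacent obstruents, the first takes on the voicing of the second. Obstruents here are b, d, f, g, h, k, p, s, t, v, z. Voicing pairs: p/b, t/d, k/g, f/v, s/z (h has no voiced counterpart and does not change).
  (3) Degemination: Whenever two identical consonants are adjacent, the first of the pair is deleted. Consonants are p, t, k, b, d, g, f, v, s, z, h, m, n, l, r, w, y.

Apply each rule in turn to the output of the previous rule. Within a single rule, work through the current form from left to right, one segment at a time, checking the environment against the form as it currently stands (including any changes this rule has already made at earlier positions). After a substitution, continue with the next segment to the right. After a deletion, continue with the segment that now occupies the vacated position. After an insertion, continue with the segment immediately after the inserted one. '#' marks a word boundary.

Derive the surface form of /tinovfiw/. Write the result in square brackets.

(1) Palatal Assibilation: [tinovfiw] → [sinovfiw]
(2) Regressive Voicing Assimilation: [sinovfiw] → [sinoffiw]
(3) Degemination: [sinoffiw] → [sinofiw]

[sinofiw]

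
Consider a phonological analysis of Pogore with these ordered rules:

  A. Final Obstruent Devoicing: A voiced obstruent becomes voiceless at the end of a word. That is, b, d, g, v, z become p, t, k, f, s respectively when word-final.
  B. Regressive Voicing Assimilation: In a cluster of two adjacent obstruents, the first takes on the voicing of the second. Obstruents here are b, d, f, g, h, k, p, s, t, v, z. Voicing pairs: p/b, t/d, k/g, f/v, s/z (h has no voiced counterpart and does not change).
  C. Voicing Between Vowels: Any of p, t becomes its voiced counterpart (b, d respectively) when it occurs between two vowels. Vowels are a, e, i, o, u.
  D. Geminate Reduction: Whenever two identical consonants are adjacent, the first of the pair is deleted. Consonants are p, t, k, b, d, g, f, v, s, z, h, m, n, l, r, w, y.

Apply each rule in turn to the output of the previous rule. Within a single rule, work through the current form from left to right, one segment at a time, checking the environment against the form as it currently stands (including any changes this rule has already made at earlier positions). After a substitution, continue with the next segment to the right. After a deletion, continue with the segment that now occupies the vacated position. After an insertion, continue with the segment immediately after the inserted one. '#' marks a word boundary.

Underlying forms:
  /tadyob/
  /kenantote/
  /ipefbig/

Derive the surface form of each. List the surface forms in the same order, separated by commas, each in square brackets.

[tadyop], [kenantode], [ibevbik]

/tadyob/:
  A Final Obstruent Devoicing: [tadyob] → [tadyop]
  B Regressive Voicing Assimilation: no change — [tadyop]
  C Voicing Between Vowels: no change — [tadyop]
  D Geminate Reduction: no change — [tadyop]
/kenantote/:
  A Final Obstruent Devoicing: no change — [kenantote]
  B Regressive Voicing Assimilation: no change — [kenantote]
  C Voicing Between Vowels: [kenantote] → [kenantode]
  D Geminate Reduction: no change — [kenantode]
/ipefbig/:
  A Final Obstruent Devoicing: [ipefbig] → [ipefbik]
  B Regressive Voicing Assimilation: [ipefbik] → [ipevbik]
  C Voicing Between Vowels: [ipevbik] → [ibevbik]
  D Geminate Reduction: no change — [ibevbik]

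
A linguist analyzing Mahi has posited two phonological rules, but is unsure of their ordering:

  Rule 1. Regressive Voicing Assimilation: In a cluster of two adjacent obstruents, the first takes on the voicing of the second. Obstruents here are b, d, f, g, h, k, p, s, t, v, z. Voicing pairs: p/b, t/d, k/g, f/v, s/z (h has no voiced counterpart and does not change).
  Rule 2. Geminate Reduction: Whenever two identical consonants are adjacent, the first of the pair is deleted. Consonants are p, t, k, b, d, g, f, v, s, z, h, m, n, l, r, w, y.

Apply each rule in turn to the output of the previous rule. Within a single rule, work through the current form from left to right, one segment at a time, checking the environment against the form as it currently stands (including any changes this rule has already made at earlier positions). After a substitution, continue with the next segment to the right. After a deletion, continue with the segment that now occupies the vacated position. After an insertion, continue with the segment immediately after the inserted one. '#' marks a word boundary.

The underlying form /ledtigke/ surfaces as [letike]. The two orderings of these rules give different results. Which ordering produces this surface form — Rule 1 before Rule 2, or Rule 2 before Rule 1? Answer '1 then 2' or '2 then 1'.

Order 1 then 2:
  1 Regressive Voicing Assimilation: [ledtigke] → [lettikke]
  2 Geminate Reduction: [lettikke] → [letike]
  result: [letike]
Order 2 then 1:
  2 Geminate Reduction: no change — [ledtigke]
  1 Regressive Voicing Assimilation: [ledtigke] → [lettikke]
  result: [lettikke]

1 then 2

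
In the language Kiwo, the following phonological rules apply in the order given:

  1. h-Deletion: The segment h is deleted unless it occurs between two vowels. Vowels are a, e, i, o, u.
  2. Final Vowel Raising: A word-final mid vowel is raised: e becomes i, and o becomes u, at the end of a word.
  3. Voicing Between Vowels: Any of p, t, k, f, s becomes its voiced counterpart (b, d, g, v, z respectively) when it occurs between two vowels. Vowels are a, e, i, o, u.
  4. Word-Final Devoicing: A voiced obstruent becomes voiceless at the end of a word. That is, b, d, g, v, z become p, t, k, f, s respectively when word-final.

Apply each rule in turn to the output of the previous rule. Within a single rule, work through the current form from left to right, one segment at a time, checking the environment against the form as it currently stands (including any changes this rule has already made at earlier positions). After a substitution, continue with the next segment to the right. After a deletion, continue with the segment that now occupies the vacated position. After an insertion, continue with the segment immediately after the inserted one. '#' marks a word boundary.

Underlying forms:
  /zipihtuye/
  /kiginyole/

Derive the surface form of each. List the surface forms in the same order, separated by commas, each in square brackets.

[zibiduyi], [kiginyoli]

/zipihtuye/:
  1 h-Deletion: [zipihtuye] → [zipituye]
  2 Final Vowel Raising: [zipituye] → [zipituyi]
  3 Voicing Between Vowels: [zipituyi] → [zibiduyi]
  4 Word-Final Devoicing: no change — [zibiduyi]
/kiginyole/:
  1 h-Deletion: no change — [kiginyole]
  2 Final Vowel Raising: [kiginyole] → [kiginyoli]
  3 Voicing Between Vowels: no change — [kiginyoli]
  4 Word-Final Devoicing: no change — [kiginyoli]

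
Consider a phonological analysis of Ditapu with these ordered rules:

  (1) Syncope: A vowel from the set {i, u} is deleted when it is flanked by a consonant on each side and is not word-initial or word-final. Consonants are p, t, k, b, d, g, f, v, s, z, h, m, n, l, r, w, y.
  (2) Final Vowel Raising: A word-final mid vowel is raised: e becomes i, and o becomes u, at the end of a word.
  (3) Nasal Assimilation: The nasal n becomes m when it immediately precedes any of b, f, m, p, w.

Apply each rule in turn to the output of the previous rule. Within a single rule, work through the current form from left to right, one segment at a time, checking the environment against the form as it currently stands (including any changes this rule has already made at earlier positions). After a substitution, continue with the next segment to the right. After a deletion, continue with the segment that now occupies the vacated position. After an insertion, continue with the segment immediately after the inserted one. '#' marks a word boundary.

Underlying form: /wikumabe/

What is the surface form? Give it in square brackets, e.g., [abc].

[wkmabi]

(1) Syncope: [wikumabe] → [wkmabe]
(2) Final Vowel Raising: [wkmabe] → [wkmabi]
(3) Nasal Assimilation: no change — [wkmabi]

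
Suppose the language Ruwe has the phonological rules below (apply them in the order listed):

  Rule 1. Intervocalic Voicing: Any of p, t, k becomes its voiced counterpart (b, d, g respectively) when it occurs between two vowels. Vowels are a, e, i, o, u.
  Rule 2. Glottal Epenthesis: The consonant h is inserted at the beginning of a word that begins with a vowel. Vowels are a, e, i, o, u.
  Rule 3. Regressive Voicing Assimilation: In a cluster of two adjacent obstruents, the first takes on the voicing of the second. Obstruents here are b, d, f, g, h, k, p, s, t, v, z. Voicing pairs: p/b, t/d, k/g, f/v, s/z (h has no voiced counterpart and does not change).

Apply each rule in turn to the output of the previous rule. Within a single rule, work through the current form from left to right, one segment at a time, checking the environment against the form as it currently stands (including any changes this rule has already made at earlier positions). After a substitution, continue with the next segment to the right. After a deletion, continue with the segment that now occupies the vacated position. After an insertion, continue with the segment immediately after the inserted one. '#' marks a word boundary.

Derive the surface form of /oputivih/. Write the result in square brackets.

[hobudivih]

Rule 1 Intervocalic Voicing: [oputivih] → [obudivih]
Rule 2 Glottal Epenthesis: [obudivih] → [hobudivih]
Rule 3 Regressive Voicing Assimilation: no change — [hobudivih]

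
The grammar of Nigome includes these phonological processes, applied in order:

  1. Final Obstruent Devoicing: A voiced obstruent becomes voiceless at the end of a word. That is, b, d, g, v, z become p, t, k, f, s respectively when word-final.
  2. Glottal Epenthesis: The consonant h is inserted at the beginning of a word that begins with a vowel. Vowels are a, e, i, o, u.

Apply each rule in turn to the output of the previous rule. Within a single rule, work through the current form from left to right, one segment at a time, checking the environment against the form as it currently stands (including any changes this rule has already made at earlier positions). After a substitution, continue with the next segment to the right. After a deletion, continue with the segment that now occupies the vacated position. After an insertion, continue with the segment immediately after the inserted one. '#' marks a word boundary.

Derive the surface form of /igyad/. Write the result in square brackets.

[higyat]

1 Final Obstruent Devoicing: [igyad] → [igyat]
2 Glottal Epenthesis: [igyat] → [higyat]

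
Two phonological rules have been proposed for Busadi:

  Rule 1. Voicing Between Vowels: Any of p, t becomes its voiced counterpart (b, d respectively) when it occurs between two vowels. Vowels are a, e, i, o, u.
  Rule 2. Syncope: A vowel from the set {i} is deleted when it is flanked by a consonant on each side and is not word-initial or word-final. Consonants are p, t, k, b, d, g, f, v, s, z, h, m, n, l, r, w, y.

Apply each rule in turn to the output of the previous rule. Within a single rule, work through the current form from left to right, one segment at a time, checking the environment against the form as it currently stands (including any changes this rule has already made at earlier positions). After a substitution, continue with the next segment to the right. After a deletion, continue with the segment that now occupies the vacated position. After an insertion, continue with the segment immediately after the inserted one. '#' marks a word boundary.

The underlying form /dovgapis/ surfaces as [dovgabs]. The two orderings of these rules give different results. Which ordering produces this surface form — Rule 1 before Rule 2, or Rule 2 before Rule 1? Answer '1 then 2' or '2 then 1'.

Order 1 then 2:
  1 Voicing Between Vowels: [dovgapis] → [dovgabis]
  2 Syncope: [dovgabis] → [dovgabs]
  result: [dovgabs]
Order 2 then 1:
  2 Syncope: [dovgapis] → [dovgaps]
  1 Voicing Between Vowels: no change — [dovgaps]
  result: [dovgaps]

1 then 2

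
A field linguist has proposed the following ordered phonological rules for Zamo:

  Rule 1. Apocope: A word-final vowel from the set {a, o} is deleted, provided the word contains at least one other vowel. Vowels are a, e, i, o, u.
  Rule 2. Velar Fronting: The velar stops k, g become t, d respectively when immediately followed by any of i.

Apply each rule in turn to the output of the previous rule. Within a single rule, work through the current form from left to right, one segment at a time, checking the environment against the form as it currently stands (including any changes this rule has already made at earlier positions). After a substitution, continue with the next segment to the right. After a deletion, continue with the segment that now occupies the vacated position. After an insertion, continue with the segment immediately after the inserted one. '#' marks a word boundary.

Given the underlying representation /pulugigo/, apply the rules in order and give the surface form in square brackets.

[puludig]

Rule 1 Apocope: [pulugigo] → [pulugig]
Rule 2 Velar Fronting: [pulugig] → [puludig]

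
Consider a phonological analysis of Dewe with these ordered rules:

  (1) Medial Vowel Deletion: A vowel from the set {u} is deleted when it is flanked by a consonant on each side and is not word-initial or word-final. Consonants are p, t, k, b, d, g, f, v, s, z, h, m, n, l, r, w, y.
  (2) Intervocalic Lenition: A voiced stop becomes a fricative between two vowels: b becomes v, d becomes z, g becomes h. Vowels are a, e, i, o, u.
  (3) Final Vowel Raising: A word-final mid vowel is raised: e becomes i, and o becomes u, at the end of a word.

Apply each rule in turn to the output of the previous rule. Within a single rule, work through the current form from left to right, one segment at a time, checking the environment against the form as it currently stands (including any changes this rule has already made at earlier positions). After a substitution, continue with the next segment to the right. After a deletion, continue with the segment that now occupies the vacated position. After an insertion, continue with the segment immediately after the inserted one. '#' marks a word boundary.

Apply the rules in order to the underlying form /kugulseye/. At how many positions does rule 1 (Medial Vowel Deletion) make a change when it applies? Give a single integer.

(1) Medial Vowel Deletion: [kugulseye] → [kglseye]
(2) Intervocalic Lenition: no change — [kglseye]
(3) Final Vowel Raising: [kglseye] → [kglseyi]
Rule 1 changed 2 position(s).

2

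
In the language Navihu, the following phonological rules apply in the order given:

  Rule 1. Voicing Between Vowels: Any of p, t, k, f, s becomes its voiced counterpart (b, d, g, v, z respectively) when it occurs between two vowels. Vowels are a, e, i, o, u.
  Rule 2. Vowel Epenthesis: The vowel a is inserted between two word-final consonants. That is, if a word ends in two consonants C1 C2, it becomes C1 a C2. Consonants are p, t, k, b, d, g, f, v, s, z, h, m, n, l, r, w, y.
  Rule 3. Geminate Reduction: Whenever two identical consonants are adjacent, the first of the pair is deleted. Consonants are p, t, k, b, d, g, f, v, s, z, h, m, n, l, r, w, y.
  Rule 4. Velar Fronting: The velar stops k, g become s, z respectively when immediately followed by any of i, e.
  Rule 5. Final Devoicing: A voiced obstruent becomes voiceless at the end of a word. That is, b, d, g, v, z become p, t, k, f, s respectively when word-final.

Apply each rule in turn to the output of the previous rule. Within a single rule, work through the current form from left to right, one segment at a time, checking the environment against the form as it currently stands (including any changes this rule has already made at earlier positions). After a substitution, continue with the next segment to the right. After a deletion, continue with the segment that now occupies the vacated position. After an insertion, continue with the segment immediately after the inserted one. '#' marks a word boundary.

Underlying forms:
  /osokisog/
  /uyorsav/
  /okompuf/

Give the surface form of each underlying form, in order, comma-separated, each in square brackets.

[ozozizok], [uyorsaf], [ogompuf]

/osokisog/:
  Rule 1 Voicing Between Vowels: [osokisog] → [ozogizog]
  Rule 2 Vowel Epenthesis: no change — [ozogizog]
  Rule 3 Geminate Reduction: no change — [ozogizog]
  Rule 4 Velar Fronting: [ozogizog] → [ozozizog]
  Rule 5 Final Devoicing: [ozozizog] → [ozozizok]
/uyorsav/:
  Rule 1 Voicing Between Vowels: no change — [uyorsav]
  Rule 2 Vowel Epenthesis: no change — [uyorsav]
  Rule 3 Geminate Reduction: no change — [uyorsav]
  Rule 4 Velar Fronting: no change — [uyorsav]
  Rule 5 Final Devoicing: [uyorsav] → [uyorsaf]
/okompuf/:
  Rule 1 Voicing Between Vowels: [okompuf] → [ogompuf]
  Rule 2 Vowel Epenthesis: no change — [ogompuf]
  Rule 3 Geminate Reduction: no change — [ogompuf]
  Rule 4 Velar Fronting: no change — [ogompuf]
  Rule 5 Final Devoicing: no change — [ogompuf]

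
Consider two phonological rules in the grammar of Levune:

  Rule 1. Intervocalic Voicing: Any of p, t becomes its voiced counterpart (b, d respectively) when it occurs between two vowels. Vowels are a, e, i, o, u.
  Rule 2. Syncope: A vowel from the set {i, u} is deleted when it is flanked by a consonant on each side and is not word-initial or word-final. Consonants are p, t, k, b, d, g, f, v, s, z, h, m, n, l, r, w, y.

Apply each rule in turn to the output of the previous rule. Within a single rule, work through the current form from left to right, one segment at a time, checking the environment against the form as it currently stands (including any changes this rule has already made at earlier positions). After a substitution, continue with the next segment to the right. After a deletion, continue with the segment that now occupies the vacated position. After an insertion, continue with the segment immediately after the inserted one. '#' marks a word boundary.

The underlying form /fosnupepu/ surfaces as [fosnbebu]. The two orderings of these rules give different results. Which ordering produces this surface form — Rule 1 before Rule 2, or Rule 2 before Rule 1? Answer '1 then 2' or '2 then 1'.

Order 1 then 2:
  1 Intervocalic Voicing: [fosnupepu] → [fosnubebu]
  2 Syncope: [fosnubebu] → [fosnbebu]
  result: [fosnbebu]
Order 2 then 1:
  2 Syncope: [fosnupepu] → [fosnpepu]
  1 Intervocalic Voicing: [fosnpepu] → [fosnpebu]
  result: [fosnpebu]

1 then 2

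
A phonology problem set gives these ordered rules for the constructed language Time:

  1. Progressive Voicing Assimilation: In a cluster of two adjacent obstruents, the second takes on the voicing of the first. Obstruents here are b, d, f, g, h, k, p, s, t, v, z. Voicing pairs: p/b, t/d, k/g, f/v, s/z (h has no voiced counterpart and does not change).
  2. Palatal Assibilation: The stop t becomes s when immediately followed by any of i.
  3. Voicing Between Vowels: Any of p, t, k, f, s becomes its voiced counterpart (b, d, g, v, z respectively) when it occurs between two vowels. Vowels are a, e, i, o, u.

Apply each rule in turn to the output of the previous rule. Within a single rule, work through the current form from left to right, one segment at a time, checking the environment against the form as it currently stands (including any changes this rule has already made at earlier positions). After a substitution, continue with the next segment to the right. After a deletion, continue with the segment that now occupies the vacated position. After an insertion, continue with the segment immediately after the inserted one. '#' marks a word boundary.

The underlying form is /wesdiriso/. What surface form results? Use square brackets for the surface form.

1 Progressive Voicing Assimilation: [wesdiriso] → [westiriso]
2 Palatal Assibilation: [westiriso] → [wessiriso]
3 Voicing Between Vowels: [wessiriso] → [wessirizo]

[wessirizo]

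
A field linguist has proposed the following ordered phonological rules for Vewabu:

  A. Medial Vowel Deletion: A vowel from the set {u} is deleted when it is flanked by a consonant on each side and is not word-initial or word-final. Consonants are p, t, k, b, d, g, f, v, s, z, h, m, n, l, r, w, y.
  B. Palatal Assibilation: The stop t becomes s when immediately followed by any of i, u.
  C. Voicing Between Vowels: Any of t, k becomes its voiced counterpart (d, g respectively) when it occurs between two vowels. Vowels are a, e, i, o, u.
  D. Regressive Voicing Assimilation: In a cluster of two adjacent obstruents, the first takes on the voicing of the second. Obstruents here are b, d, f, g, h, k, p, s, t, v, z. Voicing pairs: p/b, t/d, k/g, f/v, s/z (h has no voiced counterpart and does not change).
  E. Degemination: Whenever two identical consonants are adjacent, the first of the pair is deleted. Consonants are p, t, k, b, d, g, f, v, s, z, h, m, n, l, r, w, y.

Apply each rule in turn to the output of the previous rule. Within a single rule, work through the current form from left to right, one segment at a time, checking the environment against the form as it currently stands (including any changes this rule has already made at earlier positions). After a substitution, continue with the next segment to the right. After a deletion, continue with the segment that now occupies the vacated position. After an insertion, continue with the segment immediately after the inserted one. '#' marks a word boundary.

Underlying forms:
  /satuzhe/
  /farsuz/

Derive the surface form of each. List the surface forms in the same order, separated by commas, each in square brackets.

/satuzhe/:
  A Medial Vowel Deletion: [satuzhe] → [satzhe]
  B Palatal Assibilation: no change — [satzhe]
  C Voicing Between Vowels: no change — [satzhe]
  D Regressive Voicing Assimilation: [satzhe] → [sadshe]
  E Degemination: no change — [sadshe]
/farsuz/:
  A Medial Vowel Deletion: [farsuz] → [farsz]
  B Palatal Assibilation: no change — [farsz]
  C Voicing Between Vowels: no change — [farsz]
  D Regressive Voicing Assimilation: [farsz] → [farzz]
  E Degemination: [farzz] → [farz]

[sadshe], [farz]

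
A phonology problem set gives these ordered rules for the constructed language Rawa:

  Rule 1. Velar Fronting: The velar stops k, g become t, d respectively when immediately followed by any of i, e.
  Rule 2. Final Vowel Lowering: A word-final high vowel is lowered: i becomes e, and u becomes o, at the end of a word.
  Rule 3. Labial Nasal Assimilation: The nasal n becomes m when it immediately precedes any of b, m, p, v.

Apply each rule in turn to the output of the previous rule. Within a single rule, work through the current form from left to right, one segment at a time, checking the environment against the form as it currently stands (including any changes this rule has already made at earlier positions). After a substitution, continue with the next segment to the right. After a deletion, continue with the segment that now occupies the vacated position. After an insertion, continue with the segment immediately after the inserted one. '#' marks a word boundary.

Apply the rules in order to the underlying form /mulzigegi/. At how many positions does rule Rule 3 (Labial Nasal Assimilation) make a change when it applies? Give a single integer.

Rule 1 Velar Fronting: [mulzigegi] → [mulzidedi]
Rule 2 Final Vowel Lowering: [mulzidedi] → [mulzidede]
Rule 3 Labial Nasal Assimilation: no change — [mulzidede]
Rule Rule 3 changed 0 position(s).

0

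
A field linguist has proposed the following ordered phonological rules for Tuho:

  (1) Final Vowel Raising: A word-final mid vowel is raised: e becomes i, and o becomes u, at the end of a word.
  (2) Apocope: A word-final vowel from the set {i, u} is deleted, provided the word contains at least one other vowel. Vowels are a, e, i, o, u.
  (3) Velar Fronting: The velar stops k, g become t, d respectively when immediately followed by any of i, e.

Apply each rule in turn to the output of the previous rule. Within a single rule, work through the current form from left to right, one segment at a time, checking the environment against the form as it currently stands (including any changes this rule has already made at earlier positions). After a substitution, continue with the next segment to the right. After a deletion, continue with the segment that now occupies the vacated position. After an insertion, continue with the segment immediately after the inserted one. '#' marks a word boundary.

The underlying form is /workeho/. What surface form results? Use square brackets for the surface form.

[worteh]

(1) Final Vowel Raising: [workeho] → [workehu]
(2) Apocope: [workehu] → [workeh]
(3) Velar Fronting: [workeh] → [worteh]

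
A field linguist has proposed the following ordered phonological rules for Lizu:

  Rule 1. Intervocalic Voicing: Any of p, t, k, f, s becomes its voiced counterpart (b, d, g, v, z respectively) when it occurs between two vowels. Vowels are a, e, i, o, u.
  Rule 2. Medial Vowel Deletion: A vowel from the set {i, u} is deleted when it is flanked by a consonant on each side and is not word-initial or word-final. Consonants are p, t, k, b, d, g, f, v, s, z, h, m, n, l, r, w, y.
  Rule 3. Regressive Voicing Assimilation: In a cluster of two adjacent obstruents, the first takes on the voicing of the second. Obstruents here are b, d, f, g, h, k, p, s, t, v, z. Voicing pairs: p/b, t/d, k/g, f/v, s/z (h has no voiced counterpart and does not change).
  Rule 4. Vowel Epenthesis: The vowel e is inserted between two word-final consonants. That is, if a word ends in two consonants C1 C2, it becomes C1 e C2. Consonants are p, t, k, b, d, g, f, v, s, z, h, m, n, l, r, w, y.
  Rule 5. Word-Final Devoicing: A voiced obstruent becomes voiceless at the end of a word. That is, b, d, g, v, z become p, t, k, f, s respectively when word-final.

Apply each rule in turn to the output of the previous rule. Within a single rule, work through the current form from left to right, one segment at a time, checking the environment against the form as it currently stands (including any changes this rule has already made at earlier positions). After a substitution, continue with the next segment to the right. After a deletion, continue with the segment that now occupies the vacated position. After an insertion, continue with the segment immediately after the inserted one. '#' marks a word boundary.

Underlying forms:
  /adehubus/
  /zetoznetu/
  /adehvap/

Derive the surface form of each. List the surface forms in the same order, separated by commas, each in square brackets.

[adehpes], [zedoznedu], [adehvap]

/adehubus/:
  Rule 1 Intervocalic Voicing: no change — [adehubus]
  Rule 2 Medial Vowel Deletion: [adehubus] → [adehbs]
  Rule 3 Regressive Voicing Assimilation: [adehbs] → [adehps]
  Rule 4 Vowel Epenthesis: [adehps] → [adehpes]
  Rule 5 Word-Final Devoicing: no change — [adehpes]
/zetoznetu/:
  Rule 1 Intervocalic Voicing: [zetoznetu] → [zedoznedu]
  Rule 2 Medial Vowel Deletion: no change — [zedoznedu]
  Rule 3 Regressive Voicing Assimilation: no change — [zedoznedu]
  Rule 4 Vowel Epenthesis: no change — [zedoznedu]
  Rule 5 Word-Final Devoicing: no change — [zedoznedu]
/adehvap/:
  Rule 1 Intervocalic Voicing: no change — [adehvap]
  Rule 2 Medial Vowel Deletion: no change — [adehvap]
  Rule 3 Regressive Voicing Assimilation: no change — [adehvap]
  Rule 4 Vowel Epenthesis: no change — [adehvap]
  Rule 5 Word-Final Devoicing: no change — [adehvap]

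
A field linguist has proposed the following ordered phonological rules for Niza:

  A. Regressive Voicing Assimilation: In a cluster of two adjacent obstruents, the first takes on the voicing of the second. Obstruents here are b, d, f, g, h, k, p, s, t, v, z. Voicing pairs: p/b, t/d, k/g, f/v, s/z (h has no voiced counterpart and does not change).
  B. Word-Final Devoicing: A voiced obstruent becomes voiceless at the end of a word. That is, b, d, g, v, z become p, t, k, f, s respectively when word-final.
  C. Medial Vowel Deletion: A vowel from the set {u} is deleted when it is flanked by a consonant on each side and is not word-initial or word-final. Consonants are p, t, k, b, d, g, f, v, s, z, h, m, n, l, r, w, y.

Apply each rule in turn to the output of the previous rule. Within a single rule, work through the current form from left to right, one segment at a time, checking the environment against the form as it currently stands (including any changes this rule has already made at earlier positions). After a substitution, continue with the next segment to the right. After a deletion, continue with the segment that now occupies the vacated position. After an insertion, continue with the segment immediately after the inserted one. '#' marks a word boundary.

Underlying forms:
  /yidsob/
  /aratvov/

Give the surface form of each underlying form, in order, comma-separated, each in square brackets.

[yitsop], [aradvof]

/yidsob/:
  A Regressive Voicing Assimilation: [yidsob] → [yitsob]
  B Word-Final Devoicing: [yitsob] → [yitsop]
  C Medial Vowel Deletion: no change — [yitsop]
/aratvov/:
  A Regressive Voicing Assimilation: [aratvov] → [aradvov]
  B Word-Final Devoicing: [aradvov] → [aradvof]
  C Medial Vowel Deletion: no change — [aradvof]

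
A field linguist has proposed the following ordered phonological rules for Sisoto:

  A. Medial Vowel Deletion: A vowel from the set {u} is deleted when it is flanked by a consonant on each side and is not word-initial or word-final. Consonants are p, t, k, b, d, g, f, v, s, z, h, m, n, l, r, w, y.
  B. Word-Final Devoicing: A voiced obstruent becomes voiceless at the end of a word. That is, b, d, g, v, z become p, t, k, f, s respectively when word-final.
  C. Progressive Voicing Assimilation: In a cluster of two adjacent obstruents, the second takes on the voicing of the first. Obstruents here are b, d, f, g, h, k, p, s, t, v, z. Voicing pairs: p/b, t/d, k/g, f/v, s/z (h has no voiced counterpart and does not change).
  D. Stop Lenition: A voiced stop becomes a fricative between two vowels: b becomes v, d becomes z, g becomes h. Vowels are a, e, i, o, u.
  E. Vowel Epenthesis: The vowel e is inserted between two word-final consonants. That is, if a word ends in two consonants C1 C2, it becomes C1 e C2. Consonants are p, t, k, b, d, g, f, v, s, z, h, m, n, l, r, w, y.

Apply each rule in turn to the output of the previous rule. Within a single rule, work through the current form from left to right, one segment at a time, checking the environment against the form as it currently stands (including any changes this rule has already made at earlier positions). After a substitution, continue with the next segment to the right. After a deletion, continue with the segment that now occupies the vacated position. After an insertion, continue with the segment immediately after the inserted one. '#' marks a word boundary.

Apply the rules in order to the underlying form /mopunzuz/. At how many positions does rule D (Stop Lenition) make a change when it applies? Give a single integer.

0

A Medial Vowel Deletion: [mopunzuz] → [mopnzz]
B Word-Final Devoicing: [mopnzz] → [mopnzs]
C Progressive Voicing Assimilation: [mopnzs] → [mopnzz]
D Stop Lenition: no change — [mopnzz]
E Vowel Epenthesis: [mopnzz] → [mopnzez]
Rule D changed 0 position(s).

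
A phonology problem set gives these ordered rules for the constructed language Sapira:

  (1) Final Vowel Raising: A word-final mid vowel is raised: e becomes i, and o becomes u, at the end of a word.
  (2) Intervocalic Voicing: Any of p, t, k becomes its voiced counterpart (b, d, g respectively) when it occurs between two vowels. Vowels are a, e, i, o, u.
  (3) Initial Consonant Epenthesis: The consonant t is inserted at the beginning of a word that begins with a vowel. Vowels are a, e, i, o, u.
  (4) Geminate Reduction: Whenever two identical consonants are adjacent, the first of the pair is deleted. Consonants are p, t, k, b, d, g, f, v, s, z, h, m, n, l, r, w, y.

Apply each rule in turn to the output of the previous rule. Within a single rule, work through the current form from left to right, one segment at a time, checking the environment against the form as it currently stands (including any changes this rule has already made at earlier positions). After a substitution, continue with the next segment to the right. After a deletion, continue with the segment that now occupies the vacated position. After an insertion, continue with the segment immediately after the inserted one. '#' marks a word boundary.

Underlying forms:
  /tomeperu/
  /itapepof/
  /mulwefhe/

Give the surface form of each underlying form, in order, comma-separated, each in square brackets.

[tomeberu], [tidabebof], [mulwefhi]

/tomeperu/:
  (1) Final Vowel Raising: no change — [tomeperu]
  (2) Intervocalic Voicing: [tomeperu] → [tomeberu]
  (3) Initial Consonant Epenthesis: no change — [tomeberu]
  (4) Geminate Reduction: no change — [tomeberu]
/itapepof/:
  (1) Final Vowel Raising: no change — [itapepof]
  (2) Intervocalic Voicing: [itapepof] → [idabebof]
  (3) Initial Consonant Epenthesis: [idabebof] → [tidabebof]
  (4) Geminate Reduction: no change — [tidabebof]
/mulwefhe/:
  (1) Final Vowel Raising: [mulwefhe] → [mulwefhi]
  (2) Intervocalic Voicing: no change — [mulwefhi]
  (3) Initial Consonant Epenthesis: no change — [mulwefhi]
  (4) Geminate Reduction: no change — [mulwefhi]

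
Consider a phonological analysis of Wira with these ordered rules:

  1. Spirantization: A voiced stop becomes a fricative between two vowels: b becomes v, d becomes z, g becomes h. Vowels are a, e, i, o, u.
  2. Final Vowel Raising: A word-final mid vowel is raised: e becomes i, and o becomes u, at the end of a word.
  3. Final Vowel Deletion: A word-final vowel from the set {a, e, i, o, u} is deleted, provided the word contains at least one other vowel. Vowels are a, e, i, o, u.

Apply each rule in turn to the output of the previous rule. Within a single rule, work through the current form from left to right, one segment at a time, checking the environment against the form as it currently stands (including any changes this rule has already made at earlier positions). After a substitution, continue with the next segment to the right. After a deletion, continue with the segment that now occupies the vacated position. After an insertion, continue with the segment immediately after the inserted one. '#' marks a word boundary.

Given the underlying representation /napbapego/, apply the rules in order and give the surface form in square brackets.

[napbapeh]

1 Spirantization: [napbapego] → [napbapeho]
2 Final Vowel Raising: [napbapeho] → [napbapehu]
3 Final Vowel Deletion: [napbapehu] → [napbapeh]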